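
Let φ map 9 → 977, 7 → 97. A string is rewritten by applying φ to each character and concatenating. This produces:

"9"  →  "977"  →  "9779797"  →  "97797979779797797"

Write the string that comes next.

Replace each of the 17 characters of 97797979779797797 in place — 977 97 97 977 97 977 97 977 97 97 977 97 977 97 97 977 97 — and concatenate.

97797979779797797977979797797977979797797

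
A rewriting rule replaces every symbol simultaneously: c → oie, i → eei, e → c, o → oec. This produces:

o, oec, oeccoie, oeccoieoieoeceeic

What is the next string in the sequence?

Rewriting the 17 symbols of oeccoieoieoeceeic one by one yields oec c oie oie oec eei c oec eei c oec c oie c c eei oie; concatenated:

oeccoieoieoeceeicoeceeicoeccoiecceeioie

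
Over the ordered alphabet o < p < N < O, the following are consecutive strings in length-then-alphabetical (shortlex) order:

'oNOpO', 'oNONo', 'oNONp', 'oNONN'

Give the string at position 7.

oNOOp

Advancing 3 positions from oNONN through oNONN → oNONO → oNOOo reaches term 7.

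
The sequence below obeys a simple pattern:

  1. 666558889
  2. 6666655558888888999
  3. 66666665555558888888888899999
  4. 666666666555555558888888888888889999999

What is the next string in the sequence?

Term n consists of 2n+1 6's, followed by 2n 5's, followed by 4n-1 8's, followed by 2n-1 9's (n = 1, 2, …).
For the next term, n = 5, so the run lengths are 11, 10, 19, 9.

6666666666655555555558888888888888888888999999999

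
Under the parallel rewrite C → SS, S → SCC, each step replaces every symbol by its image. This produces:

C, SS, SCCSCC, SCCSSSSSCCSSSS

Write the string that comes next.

Replace each of the 14 characters of SCCSSSSSCCSSSS in place — SCC SS SS SCC SCC SCC SCC SCC SS SS SCC SCC SCC SCC — and concatenate.

SCCSSSSSCCSCCSCCSCCSCCSSSSSCCSCCSCCSCC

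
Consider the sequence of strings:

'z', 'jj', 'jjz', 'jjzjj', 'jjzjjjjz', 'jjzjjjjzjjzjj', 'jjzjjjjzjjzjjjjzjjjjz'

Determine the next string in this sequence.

Each term (from the third on) is the previous term followed by the one before it: term 3 = jj·z = jjz.
The next term joins jjzjjjjzjjzjjjjzjjjjz and jjzjjjjzjjzjj.

jjzjjjjzjjzjjjjzjjjjzjjzjjjjzjjzjj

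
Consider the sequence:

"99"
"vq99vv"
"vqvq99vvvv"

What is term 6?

Every step adds vq to the front and vv to the end of the previous string.
From vqvq99vvvv, 3 further steps: vqvq99vvvv → vqvqvq99vvvvvv → vqvqvqvq99vvvvvvvv → (answer).

vqvqvqvqvq99vvvvvvvvvv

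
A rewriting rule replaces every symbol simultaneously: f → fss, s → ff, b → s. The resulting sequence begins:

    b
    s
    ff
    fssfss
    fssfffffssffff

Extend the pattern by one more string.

fssfffffssfssfssfssfssfffffssfssfssfss

φ(fssfffffssffff) expands symbol-by-symbol to fss ff ff fss fss fss fss fss ff ff fss fss fss fss; joining the 14 pieces gives the next term.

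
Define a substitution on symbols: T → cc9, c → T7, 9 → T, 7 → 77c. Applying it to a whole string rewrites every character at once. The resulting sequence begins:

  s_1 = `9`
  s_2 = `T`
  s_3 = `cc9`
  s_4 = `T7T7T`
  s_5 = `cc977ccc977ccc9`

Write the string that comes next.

Rewriting the 15 symbols of cc977ccc977ccc9 one by one yields T7 T7 T 77c 77c T7 T7 T7 T 77c 77c T7 T7 T7 T; concatenated:

T7T7T77c77cT7T7T7T77c77cT7T7T7T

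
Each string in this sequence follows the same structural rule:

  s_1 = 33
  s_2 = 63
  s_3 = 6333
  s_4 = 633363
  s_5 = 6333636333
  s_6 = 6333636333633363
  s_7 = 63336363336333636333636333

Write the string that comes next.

From term 3 onward, concatenate the last term with the second-to-last: 63·33 = 6333, 6333·63 = 633363, …
So term 8 is 63336363336333636333636333·6333636333633363.

633363633363336363336363336333636333633363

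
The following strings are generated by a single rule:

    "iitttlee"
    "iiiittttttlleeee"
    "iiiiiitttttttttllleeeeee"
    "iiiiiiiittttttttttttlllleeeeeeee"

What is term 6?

Each string has the form i^{2n} t^{3n} l^{n} e^{2n} (n = 1, 2, …).
At n = 6 the blocks have lengths 12, 18, 6, 12.

iiiiiiiiiiiittttttttttttttttttlllllleeeeeeeeeeee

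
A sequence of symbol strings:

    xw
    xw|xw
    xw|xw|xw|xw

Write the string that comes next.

Every step duplicates the string with '|' between the halves.
Doubling xw|xw|xw|xw with '|' between the halves:

xw|xw|xw|xw|xw|xw|xw|xw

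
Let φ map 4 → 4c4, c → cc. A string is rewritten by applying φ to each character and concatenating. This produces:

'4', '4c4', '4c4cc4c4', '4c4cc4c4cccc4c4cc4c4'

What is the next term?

Rewriting the 20 symbols of 4c4cc4c4cccc4c4cc4c4 one by one yields 4c4 cc 4c4 cc cc 4c4 cc 4c4 cc cc cc cc 4c4 cc 4c4 cc cc 4c4 cc 4c4; concatenated:

4c4cc4c4cccc4c4cc4c4cccccccc4c4cc4c4cccc4c4cc4c4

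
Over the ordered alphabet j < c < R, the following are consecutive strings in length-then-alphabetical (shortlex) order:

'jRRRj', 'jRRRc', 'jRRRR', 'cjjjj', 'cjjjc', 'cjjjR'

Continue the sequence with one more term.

Treat cjjjR as a base-3 numeral over the given alphabet and add one, carrying through any trailing R's.

cjjcj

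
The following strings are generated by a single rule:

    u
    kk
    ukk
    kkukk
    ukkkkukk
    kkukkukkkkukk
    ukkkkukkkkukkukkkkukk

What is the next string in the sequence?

Each term (from the third on) is the two preceding terms concatenated in order: term 3 = u·kk = ukk.
Continuing: kkukkukkkkukk · ukkkkukkkkukkukkkkukk gives term 8.

kkukkukkkkukkukkkkukkkkukkukkkkukk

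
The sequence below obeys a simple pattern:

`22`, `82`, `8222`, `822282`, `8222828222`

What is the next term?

8222828222822282

From term 3 onward, concatenate the last term with the second-to-last: 82·22 = 8222, 8222·82 = 822282, …
Continuing: 8222828222 · 822282 gives term 6.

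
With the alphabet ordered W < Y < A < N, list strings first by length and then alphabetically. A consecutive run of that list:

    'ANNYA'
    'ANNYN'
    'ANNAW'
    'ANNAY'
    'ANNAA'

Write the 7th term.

ANNNW

Advancing 2 positions from ANNAA through ANNAA → ANNAN reaches term 7.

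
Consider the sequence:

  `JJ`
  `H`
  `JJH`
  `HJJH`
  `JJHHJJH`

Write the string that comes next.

HJJHJJHHJJH

From term 3 onward, concatenate the second-to-last term with the last: JJ·H = JJH, H·JJH = HJJH, …
So term 6 is HJJH·JJHHJJH.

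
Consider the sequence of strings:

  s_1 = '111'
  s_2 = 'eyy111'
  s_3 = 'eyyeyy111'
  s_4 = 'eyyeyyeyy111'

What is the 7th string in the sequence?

Every step adds eyy at the front: s(k+1) = eyy·s(k).
From eyyeyyeyy111, 3 further steps: eyyeyyeyy111 → eyyeyyeyyeyy111 → eyyeyyeyyeyyeyy111 → (answer).

eyyeyyeyyeyyeyyeyy111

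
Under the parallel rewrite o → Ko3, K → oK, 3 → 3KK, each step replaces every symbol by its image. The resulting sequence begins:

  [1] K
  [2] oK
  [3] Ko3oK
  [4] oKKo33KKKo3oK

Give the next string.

Rewriting the 13 symbols of oKKo33KKKo3oK one by one yields Ko3 oK oK Ko3 3KK 3KK oK oK oK Ko3 3KK Ko3 oK; concatenated:

Ko3oKoKKo33KK3KKoKoKoKKo33KKKo3oK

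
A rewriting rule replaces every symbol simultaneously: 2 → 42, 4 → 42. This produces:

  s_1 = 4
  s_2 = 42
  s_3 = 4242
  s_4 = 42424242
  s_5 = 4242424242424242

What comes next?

Rewriting the 16 symbols of 4242424242424242 one by one yields 42 42 42 42 42 42 42 42 42 42 42 42 42 42 42 42; concatenated:

42424242424242424242424242424242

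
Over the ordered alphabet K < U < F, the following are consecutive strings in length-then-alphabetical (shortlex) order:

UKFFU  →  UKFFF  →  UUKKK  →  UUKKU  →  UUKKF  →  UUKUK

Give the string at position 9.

UUKFK

Stepping forward 3 times from UUKUK: UUKUK → UUKUU → UUKUF, then the target.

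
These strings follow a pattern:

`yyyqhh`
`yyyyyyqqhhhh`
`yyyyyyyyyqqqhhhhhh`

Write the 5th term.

yyyyyyyyyyyyyyyqqqqqhhhhhhhhhh

Reading off run lengths: y runs 3, 6, 9; q runs 1, 2, 3; h runs 2, 4, 6 — each is linear in n (n = 1, 2, …).
For term 5, n = 5, so the run lengths are 15, 5, 10.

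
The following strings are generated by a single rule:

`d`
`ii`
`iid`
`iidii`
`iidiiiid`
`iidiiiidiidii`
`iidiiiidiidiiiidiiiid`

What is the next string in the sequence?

iidiiiidiidiiiidiiiidiidiiiidiidii

From term 3 onward, concatenate the last term with the second-to-last: ii·d = iid, iid·ii = iidii, …
Continuing: iidiiiidiidiiiidiiiid · iidiiiidiidii gives term 8.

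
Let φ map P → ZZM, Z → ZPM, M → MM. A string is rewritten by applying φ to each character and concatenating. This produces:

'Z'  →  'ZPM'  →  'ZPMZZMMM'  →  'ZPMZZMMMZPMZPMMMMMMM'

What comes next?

Replace each of the 20 characters of ZPMZZMMMZPMZPMMMMMMM in place — ZPM ZZM MM ZPM ZPM MM MM MM ZPM ZZM MM ZPM ZZM MM MM MM MM MM MM MM — and concatenate.

ZPMZZMMMZPMZPMMMMMMMZPMZZMMMZPMZZMMMMMMMMMMMMMMM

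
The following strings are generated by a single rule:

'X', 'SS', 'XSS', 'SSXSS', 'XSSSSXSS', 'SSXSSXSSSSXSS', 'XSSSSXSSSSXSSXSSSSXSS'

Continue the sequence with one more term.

Each term (from the third on) is the two preceding terms concatenated in order: term 3 = X·SS = XSS.
Continuing: SSXSSXSSSSXSS · XSSSSXSSSSXSSXSSSSXSS gives term 8.

SSXSSXSSSSXSSXSSSSXSSSSXSSXSSSSXSS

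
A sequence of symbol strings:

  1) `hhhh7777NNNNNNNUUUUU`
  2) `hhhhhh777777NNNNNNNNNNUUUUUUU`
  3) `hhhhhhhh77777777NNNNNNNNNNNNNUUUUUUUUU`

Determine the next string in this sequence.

Each string has the form h^{2n} 7^{2n} N^{3n+1} U^{2n+1}, where the shown terms are n = 2, 3, 4.
At n = 5 the blocks have lengths 10, 10, 16, 11.

hhhhhhhhhh7777777777NNNNNNNNNNNNNNNNUUUUUUUUUUU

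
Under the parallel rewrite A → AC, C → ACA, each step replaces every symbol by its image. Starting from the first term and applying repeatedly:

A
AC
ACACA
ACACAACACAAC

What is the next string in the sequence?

ACACAACACAACACACAACACAACACACA

Rewriting each symbol of ACACAACACAAC: A→AC, C→ACA, A→AC, C→ACA, A→AC, A→AC, C→ACA, A→AC, C→ACA, A→AC, A→AC, C→ACA, which concatenates to AC ACA AC ACA AC AC ACA AC ACA AC AC ACA.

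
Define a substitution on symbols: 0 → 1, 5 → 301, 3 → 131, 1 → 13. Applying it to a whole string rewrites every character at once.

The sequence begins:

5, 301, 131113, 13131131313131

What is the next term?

1313113131131313113131131311313113

φ(13131131313131) expands symbol-by-symbol to 13 131 13 131 13 13 131 13 131 13 131 13 131 13; joining the 14 pieces gives the next term.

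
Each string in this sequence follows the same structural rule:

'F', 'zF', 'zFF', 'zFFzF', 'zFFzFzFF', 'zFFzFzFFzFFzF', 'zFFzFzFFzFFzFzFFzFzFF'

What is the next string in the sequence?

zFFzFzFFzFFzFzFFzFzFFzFFzFzFFzFFzF

From term 3 onward, concatenate the last term with the second-to-last: zF·F = zFF, zFF·zF = zFFzF, …
So term 8 is zFFzFzFFzFFzFzFFzFzFF·zFFzFzFFzFFzF.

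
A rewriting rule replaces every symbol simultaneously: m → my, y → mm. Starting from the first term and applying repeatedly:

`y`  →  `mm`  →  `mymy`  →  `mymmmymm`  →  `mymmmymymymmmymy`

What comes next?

Rewriting the 16 symbols of mymmmymymymmmymy one by one yields my mm my my my mm my mm my mm my my my mm my mm; concatenated:

mymmmymymymmmymmmymmmymymymmmymm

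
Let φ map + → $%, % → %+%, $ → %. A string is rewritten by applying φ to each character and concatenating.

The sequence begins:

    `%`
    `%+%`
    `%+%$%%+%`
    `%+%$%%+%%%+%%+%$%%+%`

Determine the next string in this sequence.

Rewriting the 20 symbols of %+%$%%+%%%+%%+%$%%+% one by one yields %+% $% %+% % %+% %+% $% %+% %+% %+% $% %+% %+% $% %+% % %+% %+% $% %+%; concatenated:

%+%$%%+%%%+%%+%$%%+%%+%%+%$%%+%%+%$%%+%%%+%%+%$%%+%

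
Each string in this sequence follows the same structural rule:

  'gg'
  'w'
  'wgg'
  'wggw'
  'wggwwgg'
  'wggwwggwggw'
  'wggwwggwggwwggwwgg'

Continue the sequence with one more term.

wggwwggwggwwggwwggwggwwggwggw

From term 3 onward, concatenate the last term with the second-to-last: w·gg = wgg, wgg·w = wggw, …
The next term joins wggwwggwggwwggwwgg and wggwwggwggw.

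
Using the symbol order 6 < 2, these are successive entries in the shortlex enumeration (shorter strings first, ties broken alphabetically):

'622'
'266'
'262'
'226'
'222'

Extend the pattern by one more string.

222 is the last string of length 3, so the next is the first of length 4: 6 repeated 4 times.

6666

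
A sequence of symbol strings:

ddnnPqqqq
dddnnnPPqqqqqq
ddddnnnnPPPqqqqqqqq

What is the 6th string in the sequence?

dddddddnnnnnnnPPPPPPqqqqqqqqqqqqqq

The n-th term is n d's then n n's then n-1 P's then 2n q's, where the shown terms are n = 2, 3, 4.
Setting n = 7 gives 7, 7, 6, 14 characters in each block.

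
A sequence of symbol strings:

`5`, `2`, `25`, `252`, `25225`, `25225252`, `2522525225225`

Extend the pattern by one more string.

From term 3 onward, concatenate the last term with the second-to-last: 2·5 = 25, 25·2 = 252, …
So term 8 is 2522525225225·25225252.

252252522522525225252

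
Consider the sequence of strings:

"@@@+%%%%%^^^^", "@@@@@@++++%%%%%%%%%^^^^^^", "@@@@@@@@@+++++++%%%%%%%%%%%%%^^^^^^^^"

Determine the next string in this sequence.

Term n consists of 3n @'s, followed by 3n-2 +'s, followed by 4n+1 %'s, followed by 2n+2 ^'s (n = 1, 2, …).
For the next term, n = 4, so the run lengths are 12, 10, 17, 10.

@@@@@@@@@@@@++++++++++%%%%%%%%%%%%%%%%%^^^^^^^^^^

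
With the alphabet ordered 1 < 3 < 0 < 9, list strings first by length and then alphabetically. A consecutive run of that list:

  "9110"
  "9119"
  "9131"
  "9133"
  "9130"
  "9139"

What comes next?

9101

Treat 9139 as a base-4 numeral over the given alphabet and add one, carrying through any trailing 9's.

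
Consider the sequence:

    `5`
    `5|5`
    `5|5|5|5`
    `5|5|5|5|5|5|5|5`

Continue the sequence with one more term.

Each string is two copies of the previous one joined by '|'.
One more doubling of 5|5|5|5|5|5|5|5 gives the answer.

5|5|5|5|5|5|5|5|5|5|5|5|5|5|5|5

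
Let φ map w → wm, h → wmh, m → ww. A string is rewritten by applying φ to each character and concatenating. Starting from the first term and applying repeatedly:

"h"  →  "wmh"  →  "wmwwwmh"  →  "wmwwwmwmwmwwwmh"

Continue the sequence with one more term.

wmwwwmwmwmwwwmwwwmwwwmwmwmwwwmh

Applying the rule to each of the 15 symbols of wmwwwmwmwmwwwmh gives the pieces wm ww wm wm wm ww wm ww wm ww wm wm wm ww wmh, which concatenate to the answer.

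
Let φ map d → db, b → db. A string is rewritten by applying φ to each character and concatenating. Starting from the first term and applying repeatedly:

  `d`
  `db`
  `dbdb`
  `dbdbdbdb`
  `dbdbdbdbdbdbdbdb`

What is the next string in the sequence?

Applying the rule to each of the 16 symbols of dbdbdbdbdbdbdbdb gives the pieces db db db db db db db db db db db db db db db db, which concatenate to the answer.

dbdbdbdbdbdbdbdbdbdbdbdbdbdbdbdb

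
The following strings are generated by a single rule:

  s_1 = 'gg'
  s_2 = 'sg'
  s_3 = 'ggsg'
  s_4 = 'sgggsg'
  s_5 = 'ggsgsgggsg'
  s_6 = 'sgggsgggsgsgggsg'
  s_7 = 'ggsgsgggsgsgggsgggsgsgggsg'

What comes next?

sgggsgggsgsgggsgggsgsgggsgsgggsgggsgsgggsg

This is a Fibonacci-style word recurrence s(k) = s(k−2)·s(k−1): e.g. gg·sg = ggsg.
The next term joins sgggsgggsgsgggsg and ggsgsgggsgsgggsgggsgsgggsg.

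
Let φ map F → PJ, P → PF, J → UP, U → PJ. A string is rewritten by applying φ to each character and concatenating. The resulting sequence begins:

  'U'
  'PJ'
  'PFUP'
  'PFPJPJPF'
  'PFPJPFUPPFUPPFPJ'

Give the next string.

Rewriting the 16 symbols of PFPJPFUPPFUPPFPJ one by one yields PF PJ PF UP PF PJ PJ PF PF PJ PJ PF PF PJ PF UP; concatenated:

PFPJPFUPPFPJPJPFPFPJPJPFPFPJPFUP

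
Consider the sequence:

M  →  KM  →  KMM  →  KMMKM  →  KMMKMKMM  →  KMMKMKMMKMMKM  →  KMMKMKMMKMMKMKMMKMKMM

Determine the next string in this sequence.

Each term (from the third on) is the previous term followed by the one before it: term 3 = KM·M = KMM.
The next term joins KMMKMKMMKMMKMKMMKMKMM and KMMKMKMMKMMKM.

KMMKMKMMKMMKMKMMKMKMMKMMKMKMMKMMKM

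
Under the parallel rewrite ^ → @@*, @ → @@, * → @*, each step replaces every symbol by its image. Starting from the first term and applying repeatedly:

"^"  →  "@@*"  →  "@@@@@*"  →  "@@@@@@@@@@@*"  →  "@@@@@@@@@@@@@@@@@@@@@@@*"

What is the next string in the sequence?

@@@@@@@@@@@@@@@@@@@@@@@@@@@@@@@@@@@@@@@@@@@@@@@*

Replace each of the 24 characters of @@@@@@@@@@@@@@@@@@@@@@@* in place — @@ @@ @@ @@ @@ @@ @@ @@ @@ @@ @@ @@ @@ @@ @@ @@ @@ @@ @@ @@ @@ @@ @@ @* — and concatenate.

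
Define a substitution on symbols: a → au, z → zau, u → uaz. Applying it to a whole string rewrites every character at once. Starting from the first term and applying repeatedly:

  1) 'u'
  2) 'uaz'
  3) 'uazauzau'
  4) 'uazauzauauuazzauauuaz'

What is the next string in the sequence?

Rewriting the 21 symbols of uazauzauauuazzauauuaz one by one yields uaz au zau au uaz zau au uaz au uaz uaz au zau zau au uaz au uaz uaz au zau; concatenated:

uazauzauauuazzauauuazauuazuazauzauzauauuazauuazuazauzau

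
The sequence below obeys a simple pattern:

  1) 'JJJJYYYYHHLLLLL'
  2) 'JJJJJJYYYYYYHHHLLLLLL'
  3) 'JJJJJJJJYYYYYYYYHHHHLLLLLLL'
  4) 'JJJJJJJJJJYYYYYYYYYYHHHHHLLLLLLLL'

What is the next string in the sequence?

Reading off run lengths: J runs 4, 6, 8, 10; Y runs 4, 6, 8, 10; H runs 2, 3, 4, 5; L runs 5, 6, 7, 8 — each is linear in n, where the shown terms are n = 2, 3, 4, 5.
Setting n = 6 gives 12, 12, 6, 9 characters in each block.

JJJJJJJJJJJJYYYYYYYYYYYYHHHHHHLLLLLLLLL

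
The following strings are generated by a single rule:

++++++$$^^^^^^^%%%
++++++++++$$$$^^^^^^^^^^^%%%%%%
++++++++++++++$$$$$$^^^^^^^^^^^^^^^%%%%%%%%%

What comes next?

++++++++++++++++++$$$$$$$$^^^^^^^^^^^^^^^^^^^%%%%%%%%%%%%

Term n consists of 4n+2 +'s, followed by 2n $'s, followed by 4n+3 ^'s, followed by 3n %'s (n = 1, 2, …).
At n = 4 the blocks have lengths 18, 8, 19, 12.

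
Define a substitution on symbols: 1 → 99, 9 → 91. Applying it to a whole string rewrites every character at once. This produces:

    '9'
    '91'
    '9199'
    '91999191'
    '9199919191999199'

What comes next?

Replace each of the 16 characters of 9199919191999199 in place — 91 99 91 91 91 99 91 99 91 99 91 91 91 99 91 91 — and concatenate.

91999191919991999199919191999191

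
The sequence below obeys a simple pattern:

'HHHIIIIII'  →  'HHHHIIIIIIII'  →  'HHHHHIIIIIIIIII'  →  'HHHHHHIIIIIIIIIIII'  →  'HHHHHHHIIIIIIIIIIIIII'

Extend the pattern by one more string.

Term n consists of n+1 H's, followed by 2n+2 I's, where the shown terms are n = 2, 3, 4, 5, 6.
For the next term, n = 7, so the run lengths are 8, 16.

HHHHHHHHIIIIIIIIIIIIIIII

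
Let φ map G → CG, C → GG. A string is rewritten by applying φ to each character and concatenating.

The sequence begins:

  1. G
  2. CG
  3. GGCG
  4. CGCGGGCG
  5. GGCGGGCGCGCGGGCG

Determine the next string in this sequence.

CGCGGGCGCGCGGGCGGGCGGGCGCGCGGGCG

Applying the rule to each of the 16 symbols of GGCGGGCGCGCGGGCG gives the pieces CG CG GG CG CG CG GG CG GG CG GG CG CG CG GG CG, which concatenate to the answer.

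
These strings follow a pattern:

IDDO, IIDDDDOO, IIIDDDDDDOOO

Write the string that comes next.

Term n consists of n I's, followed by 2n D's, followed by n O's (n = 1, 2, …).
At n = 4 the blocks have lengths 4, 8, 4.

IIIIDDDDDDDDOOOO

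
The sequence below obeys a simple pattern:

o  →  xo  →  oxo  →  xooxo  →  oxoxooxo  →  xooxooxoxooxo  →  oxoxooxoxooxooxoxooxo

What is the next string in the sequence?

xooxooxoxooxooxoxooxoxooxooxoxooxo

This is a Fibonacci-style word recurrence s(k) = s(k−2)·s(k−1): e.g. o·xo = oxo.
So term 8 is xooxooxoxooxo·oxoxooxoxooxooxoxooxo.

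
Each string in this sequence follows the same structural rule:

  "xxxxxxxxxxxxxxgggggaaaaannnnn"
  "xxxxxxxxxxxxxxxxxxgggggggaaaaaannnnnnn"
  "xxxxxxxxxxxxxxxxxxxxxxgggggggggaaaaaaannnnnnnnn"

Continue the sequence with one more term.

xxxxxxxxxxxxxxxxxxxxxxxxxxgggggggggggaaaaaaaannnnnnnnnnn

Term n consists of 4n+2 x's, followed by 2n-1 g's, followed by n+2 a's, followed by 2n-1 n's, where the shown terms are n = 3, 4, 5.
For the next term, n = 6, so the run lengths are 26, 11, 8, 11.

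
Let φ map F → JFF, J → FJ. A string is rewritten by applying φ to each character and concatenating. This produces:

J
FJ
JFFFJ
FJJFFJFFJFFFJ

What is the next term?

JFFFJFJJFFJFFFJJFFJFFFJJFFJFFJFFFJ

φ(FJJFFJFFJFFFJ) expands symbol-by-symbol to JFF FJ FJ JFF JFF FJ JFF JFF FJ JFF JFF JFF FJ; joining the 13 pieces gives the next term.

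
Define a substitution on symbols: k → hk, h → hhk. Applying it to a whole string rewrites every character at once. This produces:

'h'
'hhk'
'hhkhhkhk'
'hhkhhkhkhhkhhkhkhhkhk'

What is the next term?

hhkhhkhkhhkhhkhkhhkhkhhkhhkhkhhkhhkhkhhkhkhhkhhkhkhhkhk

Applying the rule to each of the 21 symbols of hhkhhkhkhhkhhkhkhhkhk gives the pieces hhk hhk hk hhk hhk hk hhk hk hhk hhk hk hhk hhk hk hhk hk hhk hhk hk hhk hk, which concatenate to the answer.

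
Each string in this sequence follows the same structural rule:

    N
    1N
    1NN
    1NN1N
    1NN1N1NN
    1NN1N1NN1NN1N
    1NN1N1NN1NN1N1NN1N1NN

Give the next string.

1NN1N1NN1NN1N1NN1N1NN1NN1N1NN1NN1N

From term 3 onward, concatenate the last term with the second-to-last: 1N·N = 1NN, 1NN·1N = 1NN1N, …
The next term joins 1NN1N1NN1NN1N1NN1N1NN and 1NN1N1NN1NN1N.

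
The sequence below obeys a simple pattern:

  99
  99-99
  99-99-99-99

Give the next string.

Each string is two copies of the previous one joined by '-'.
So the next term is two copies of 99-99-99-99 with '-' between the halves.

99-99-99-99-99-99-99-99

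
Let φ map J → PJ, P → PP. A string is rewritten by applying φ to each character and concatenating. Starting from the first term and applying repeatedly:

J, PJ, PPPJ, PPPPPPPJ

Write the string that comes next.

Rewriting each symbol of PPPPPPPJ: P→PP, P→PP, P→PP, P→PP, P→PP, P→PP, P→PP, J→PJ, which concatenates to PP PP PP PP PP PP PP PJ.

PPPPPPPPPPPPPPPJ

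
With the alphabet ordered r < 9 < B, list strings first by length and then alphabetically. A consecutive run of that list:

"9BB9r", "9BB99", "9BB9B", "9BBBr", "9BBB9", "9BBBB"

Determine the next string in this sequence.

Brrrr

Find the rightmost character of 9BBBB below B, bump it to the next letter, and reset everything to its right to r.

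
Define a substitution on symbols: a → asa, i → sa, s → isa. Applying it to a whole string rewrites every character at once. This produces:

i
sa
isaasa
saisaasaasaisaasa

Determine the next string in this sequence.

isaasasaisaasaasaisaasaasaisaasasaisaasaasaisaasa

Replace each of the 17 characters of saisaasaasaisaasa in place — isa asa sa isa asa asa isa asa asa isa asa sa isa asa asa isa asa — and concatenate.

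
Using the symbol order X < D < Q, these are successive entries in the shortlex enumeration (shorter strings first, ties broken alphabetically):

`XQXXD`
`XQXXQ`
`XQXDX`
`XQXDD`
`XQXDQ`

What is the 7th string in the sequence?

XQXQD

Stepping forward 2 times from XQXDQ: XQXDQ → XQXQX, then the target.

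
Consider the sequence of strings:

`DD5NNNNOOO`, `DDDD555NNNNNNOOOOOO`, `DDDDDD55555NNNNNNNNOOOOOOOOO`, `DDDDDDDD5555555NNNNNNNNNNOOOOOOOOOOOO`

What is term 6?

DDDDDDDDDDDD55555555555NNNNNNNNNNNNNNOOOOOOOOOOOOOOOOOO

Each string has the form D^{2n} 5^{2n-1} N^{2n+2} O^{3n} (n = 1, 2, …).
Setting n = 6 gives 12, 11, 14, 18 characters in each block.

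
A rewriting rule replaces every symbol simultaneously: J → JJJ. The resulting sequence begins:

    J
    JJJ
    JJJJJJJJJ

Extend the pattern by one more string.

JJJJJJJJJJJJJJJJJJJJJJJJJJJ

Expanding JJJJJJJJJ: J→JJJ, J→JJJ, J→JJJ, J→JJJ, J→JJJ, J→JJJ, J→JJJ, J→JJJ, J→JJJ. Concatenated: JJJ JJJ JJJ JJJ JJJ JJJ JJJ JJJ JJJ.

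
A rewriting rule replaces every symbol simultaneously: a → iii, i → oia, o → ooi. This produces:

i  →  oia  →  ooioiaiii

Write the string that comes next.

ooiooioiaooioiaiiioiaoiaoia

Expanding ooioiaiii: o→ooi, o→ooi, i→oia, o→ooi, i→oia, a→iii, i→oia, i→oia, i→oia. Concatenated: ooi ooi oia ooi oia iii oia oia oia.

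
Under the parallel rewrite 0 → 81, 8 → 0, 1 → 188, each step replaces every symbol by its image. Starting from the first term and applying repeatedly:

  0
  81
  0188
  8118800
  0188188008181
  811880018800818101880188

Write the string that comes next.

01881880081811880081810188018881188008118800

Replace each of the 24 characters of 811880018800818101880188 in place — 0 188 188 0 0 81 81 188 0 0 81 81 0 188 0 188 81 188 0 0 81 188 0 0 — and concatenate.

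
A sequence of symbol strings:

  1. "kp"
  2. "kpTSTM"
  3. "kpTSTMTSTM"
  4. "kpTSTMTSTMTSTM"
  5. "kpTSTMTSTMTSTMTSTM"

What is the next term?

kpTSTMTSTMTSTMTSTMTSTM

Every step adds TSTM to the end: s(k+1) = s(k)·TSTM.
So the next term is kpTSTMTSTMTSTMTSTM·TSTM.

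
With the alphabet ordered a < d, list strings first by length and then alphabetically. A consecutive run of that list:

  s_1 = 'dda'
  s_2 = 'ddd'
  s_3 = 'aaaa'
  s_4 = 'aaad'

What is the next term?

aada

Find the rightmost character of aaad below d, bump it to the next letter, and reset everything to its right to a.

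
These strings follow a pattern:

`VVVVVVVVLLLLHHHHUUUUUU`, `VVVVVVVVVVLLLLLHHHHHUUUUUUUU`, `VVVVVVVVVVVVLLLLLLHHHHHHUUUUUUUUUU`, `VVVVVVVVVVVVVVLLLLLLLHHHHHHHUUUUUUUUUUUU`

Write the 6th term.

Reading off run lengths: V runs 8, 10, 12, 14; L runs 4, 5, 6, 7; H runs 4, 5, 6, 7; U runs 6, 8, 10, 12 — each is linear in n, where the shown terms are n = 3, 4, 5, 6.
At n = 8 the blocks have lengths 18, 9, 9, 16.

VVVVVVVVVVVVVVVVVVLLLLLLLLLHHHHHHHHHUUUUUUUUUUUUUUUU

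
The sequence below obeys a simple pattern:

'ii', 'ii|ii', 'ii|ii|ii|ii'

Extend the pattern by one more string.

s(k+1) = s(k)·|·s(k) — each term doubles the last with '|' between the halves.
Doubling ii|ii|ii|ii with '|' between the halves:

ii|ii|ii|ii|ii|ii|ii|ii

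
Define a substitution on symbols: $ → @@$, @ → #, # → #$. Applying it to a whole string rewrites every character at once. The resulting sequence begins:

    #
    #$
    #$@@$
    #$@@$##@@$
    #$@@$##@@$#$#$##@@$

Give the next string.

φ(#$@@$##@@$#$#$##@@$) expands symbol-by-symbol to #$ @@$ # # @@$ #$ #$ # # @@$ #$ @@$ #$ @@$ #$ #$ # # @@$; joining the 19 pieces gives the next term.

#$@@$##@@$#$#$##@@$#$@@$#$@@$#$#$##@@$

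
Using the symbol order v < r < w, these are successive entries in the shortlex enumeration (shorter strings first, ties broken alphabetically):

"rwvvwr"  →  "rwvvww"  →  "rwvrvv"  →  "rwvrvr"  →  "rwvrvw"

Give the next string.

rwvrrv

Find the rightmost character of rwvrvw below w, bump it to the next letter, and reset everything to its right to v.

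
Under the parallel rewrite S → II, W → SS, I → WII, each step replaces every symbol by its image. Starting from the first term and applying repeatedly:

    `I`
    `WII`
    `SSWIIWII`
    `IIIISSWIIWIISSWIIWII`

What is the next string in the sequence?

Rewriting the 20 symbols of IIIISSWIIWIISSWIIWII one by one yields WII WII WII WII II II SS WII WII SS WII WII II II SS WII WII SS WII WII; concatenated:

WIIWIIWIIWIIIIIISSWIIWIISSWIIWIIIIIISSWIIWIISSWIIWII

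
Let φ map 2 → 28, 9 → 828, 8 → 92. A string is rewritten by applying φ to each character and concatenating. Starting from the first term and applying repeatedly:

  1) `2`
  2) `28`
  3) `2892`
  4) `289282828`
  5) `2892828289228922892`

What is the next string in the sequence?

Applying the rule to each of the 19 symbols of 2892828289228922892 gives the pieces 28 92 828 28 92 28 92 28 92 828 28 28 92 828 28 28 92 828 28, which concatenate to the answer.

289282828922892289282828289282828289282828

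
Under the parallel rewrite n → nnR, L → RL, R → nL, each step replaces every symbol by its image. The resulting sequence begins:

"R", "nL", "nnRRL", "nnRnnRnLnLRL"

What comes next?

Rewriting each symbol of nnRnnRnLnLRL: n→nnR, n→nnR, R→nL, n→nnR, n→nnR, R→nL, n→nnR, L→RL, n→nnR, L→RL, R→nL, L→RL, which concatenates to nnR nnR nL nnR nnR nL nnR RL nnR RL nL RL.

nnRnnRnLnnRnnRnLnnRRLnnRRLnLRL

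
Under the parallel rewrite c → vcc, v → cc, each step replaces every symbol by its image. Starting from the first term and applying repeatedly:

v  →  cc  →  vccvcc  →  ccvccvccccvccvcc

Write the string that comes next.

Rewriting the 16 symbols of ccvccvccccvccvcc one by one yields vcc vcc cc vcc vcc cc vcc vcc vcc vcc cc vcc vcc cc vcc vcc; concatenated:

vccvccccvccvccccvccvccvccvccccvccvccccvccvcc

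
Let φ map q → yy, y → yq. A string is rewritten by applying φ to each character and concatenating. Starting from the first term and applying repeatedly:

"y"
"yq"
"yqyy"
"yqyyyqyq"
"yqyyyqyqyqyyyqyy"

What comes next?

yqyyyqyqyqyyyqyyyqyyyqyqyqyyyqyq

φ(yqyyyqyqyqyyyqyy) expands symbol-by-symbol to yq yy yq yq yq yy yq yy yq yy yq yq yq yy yq yq; joining the 16 pieces gives the next term.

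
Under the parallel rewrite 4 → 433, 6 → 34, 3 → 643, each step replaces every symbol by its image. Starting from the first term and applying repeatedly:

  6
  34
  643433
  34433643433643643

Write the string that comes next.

Rewriting the 17 symbols of 34433643433643643 one by one yields 643 433 433 643 643 34 433 643 433 643 643 34 433 643 34 433 643; concatenated:

643433433643643344336434336436433443364334433643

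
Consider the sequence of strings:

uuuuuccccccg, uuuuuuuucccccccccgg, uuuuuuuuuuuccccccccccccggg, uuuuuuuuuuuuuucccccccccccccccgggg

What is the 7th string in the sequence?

uuuuuuuuuuuuuuuuuuuuuuuccccccccccccccccccccccccggggggg

Reading off run lengths: u runs 5, 8, 11, 14; c runs 6, 9, 12, 15; g runs 1, 2, 3, 4 — each is linear in n, where the shown terms are n = 2, 3, 4, 5.
Setting n = 8 gives 23, 24, 7 characters in each block.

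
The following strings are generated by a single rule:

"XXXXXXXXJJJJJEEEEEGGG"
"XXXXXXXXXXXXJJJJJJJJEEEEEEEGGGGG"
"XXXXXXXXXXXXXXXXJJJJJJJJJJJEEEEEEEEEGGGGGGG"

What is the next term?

XXXXXXXXXXXXXXXXXXXXJJJJJJJJJJJJJJEEEEEEEEEEEGGGGGGGGG

Reading off run lengths: X runs 8, 12, 16; J runs 5, 8, 11; E runs 5, 7, 9; G runs 3, 5, 7 — each is linear in n, where the shown terms are n = 2, 3, 4.
Setting n = 5 gives 20, 14, 11, 9 characters in each block.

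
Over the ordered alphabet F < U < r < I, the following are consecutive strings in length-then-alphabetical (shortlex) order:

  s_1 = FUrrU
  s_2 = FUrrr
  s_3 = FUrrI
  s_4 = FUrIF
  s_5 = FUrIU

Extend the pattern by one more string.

FUrIr

Find the rightmost character of FUrIU below I, bump it to the next letter, and reset everything to its right to F.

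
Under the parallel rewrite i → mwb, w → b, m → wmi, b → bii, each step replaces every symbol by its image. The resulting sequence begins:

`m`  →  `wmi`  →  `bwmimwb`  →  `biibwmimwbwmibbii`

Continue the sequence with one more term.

φ(biibwmimwbwmibbii) expands symbol-by-symbol to bii mwb mwb bii b wmi mwb wmi b bii b wmi mwb bii bii mwb mwb; joining the 17 pieces gives the next term.

biimwbmwbbiibwmimwbwmibbiibwmimwbbiibiimwbmwb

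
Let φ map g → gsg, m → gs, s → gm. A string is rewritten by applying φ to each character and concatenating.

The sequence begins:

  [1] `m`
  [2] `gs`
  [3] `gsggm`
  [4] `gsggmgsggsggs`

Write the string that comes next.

gsggmgsggsggsgsggmgsggsggmgsggsggm

Applying the rule to each of the 13 symbols of gsggmgsggsggs gives the pieces gsg gm gsg gsg gs gsg gm gsg gsg gm gsg gsg gm, which concatenate to the answer.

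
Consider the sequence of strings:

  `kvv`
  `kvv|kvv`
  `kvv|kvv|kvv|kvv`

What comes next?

Each string is two copies of the previous one joined by '|'.
So the next term is two copies of kvv|kvv|kvv|kvv with '|' between the halves.

kvv|kvv|kvv|kvv|kvv|kvv|kvv|kvv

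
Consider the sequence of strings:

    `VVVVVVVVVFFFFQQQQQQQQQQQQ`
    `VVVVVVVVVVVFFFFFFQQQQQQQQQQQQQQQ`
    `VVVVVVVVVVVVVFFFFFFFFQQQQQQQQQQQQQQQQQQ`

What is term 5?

VVVVVVVVVVVVVVVVVFFFFFFFFFFFFQQQQQQQQQQQQQQQQQQQQQQQQ

Reading off run lengths: V runs 9, 11, 13; F runs 4, 6, 8; Q runs 12, 15, 18 — each is linear in n, where the shown terms are n = 3, 4, 5.
Setting n = 7 gives 17, 12, 24 characters in each block.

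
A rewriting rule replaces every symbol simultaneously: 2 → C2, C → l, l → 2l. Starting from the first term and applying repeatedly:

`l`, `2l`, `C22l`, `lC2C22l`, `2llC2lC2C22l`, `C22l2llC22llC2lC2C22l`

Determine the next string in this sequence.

Replace each of the 21 characters of C22l2llC22llC2lC2C22l in place — l C2 C2 2l C2 2l 2l l C2 C2 2l 2l l C2 2l l C2 l C2 C2 2l — and concatenate.

lC2C22lC22l2llC2C22l2llC22llC2lC2C22l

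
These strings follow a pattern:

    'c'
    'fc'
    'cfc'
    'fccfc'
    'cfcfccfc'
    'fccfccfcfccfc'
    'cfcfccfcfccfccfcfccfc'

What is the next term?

From term 3 onward, concatenate the second-to-last term with the last: c·fc = cfc, fc·cfc = fccfc, …
So term 8 is fccfccfcfccfc·cfcfccfcfccfccfcfccfc.

fccfccfcfccfccfcfccfcfccfccfcfccfc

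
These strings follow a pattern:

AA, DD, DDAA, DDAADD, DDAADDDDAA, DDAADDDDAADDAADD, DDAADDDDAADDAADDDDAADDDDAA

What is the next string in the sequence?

This is a Fibonacci-style word recurrence s(k) = s(k−1)·s(k−2): e.g. DD·AA = DDAA.
Continuing: DDAADDDDAADDAADDDDAADDDDAA · DDAADDDDAADDAADD gives term 8.

DDAADDDDAADDAADDDDAADDDDAADDAADDDDAADDAADD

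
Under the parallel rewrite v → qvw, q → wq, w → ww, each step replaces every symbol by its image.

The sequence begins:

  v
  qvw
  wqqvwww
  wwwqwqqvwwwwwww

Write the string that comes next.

Replace each of the 15 characters of wwwqwqqvwwwwwww in place — ww ww ww wq ww wq wq qvw ww ww ww ww ww ww ww — and concatenate.

wwwwwwwqwwwqwqqvwwwwwwwwwwwwwww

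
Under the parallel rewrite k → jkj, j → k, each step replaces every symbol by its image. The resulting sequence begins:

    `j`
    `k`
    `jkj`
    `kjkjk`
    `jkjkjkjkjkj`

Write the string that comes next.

kjkjkjkjkjkjkjkjkjkjk

Apply φ to jkjkjkjkjkj symbol by symbol: j→k, k→jkj, j→k, k→jkj, j→k, k→jkj, j→k, k→jkj, j→k, k→jkj, j→k; joined: k jkj k jkj k jkj k jkj k jkj k.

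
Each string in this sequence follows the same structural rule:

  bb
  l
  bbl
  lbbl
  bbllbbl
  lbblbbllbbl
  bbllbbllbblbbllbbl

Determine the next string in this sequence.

Each term (from the third on) is the two preceding terms concatenated in order: term 3 = bb·l = bbl.
The next term joins lbblbbllbbl and bbllbbllbblbbllbbl.

lbblbbllbblbbllbbllbblbbllbbl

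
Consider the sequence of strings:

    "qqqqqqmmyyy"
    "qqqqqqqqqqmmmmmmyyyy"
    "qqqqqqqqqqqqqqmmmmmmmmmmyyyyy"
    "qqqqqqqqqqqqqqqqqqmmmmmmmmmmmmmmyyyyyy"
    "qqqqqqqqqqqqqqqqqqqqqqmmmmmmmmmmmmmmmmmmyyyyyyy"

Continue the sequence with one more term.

Reading off run lengths: q runs 6, 10, 14, 18, 22; m runs 2, 6, 10, 14, 18; y runs 3, 4, 5, 6, 7 — each is linear in n (n = 1, 2, …).
At n = 6 the blocks have lengths 26, 22, 8.

qqqqqqqqqqqqqqqqqqqqqqqqqqmmmmmmmmmmmmmmmmmmmmmmyyyyyyyy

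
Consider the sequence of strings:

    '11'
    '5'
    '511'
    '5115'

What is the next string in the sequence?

This is a Fibonacci-style word recurrence s(k) = s(k−1)·s(k−2): e.g. 5·11 = 511.
So term 5 is 5115·511.

5115511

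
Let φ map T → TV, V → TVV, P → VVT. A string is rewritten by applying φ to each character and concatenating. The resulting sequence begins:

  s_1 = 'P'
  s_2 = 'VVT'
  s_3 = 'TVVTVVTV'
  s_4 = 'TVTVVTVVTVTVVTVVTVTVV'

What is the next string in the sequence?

TVTVVTVTVVTVVTVTVVTVVTVTVVTVTVVTVVTVTVVTVVTVTVVTVTVVTVV

φ(TVTVVTVVTVTVVTVVTVTVV) expands symbol-by-symbol to TV TVV TV TVV TVV TV TVV TVV TV TVV TV TVV TVV TV TVV TVV TV TVV TV TVV TVV; joining the 21 pieces gives the next term.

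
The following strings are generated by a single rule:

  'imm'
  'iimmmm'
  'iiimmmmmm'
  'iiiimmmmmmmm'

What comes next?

Term n consists of n i's, followed by 2n m's (n = 1, 2, …).
Setting n = 5 gives 5, 10 characters in each block.

iiiiimmmmmmmmmm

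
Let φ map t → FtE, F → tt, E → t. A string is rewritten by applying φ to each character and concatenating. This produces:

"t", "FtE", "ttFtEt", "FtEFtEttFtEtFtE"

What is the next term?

Rewriting the 15 symbols of FtEFtEttFtEtFtE one by one yields tt FtE t tt FtE t FtE FtE tt FtE t FtE tt FtE t; concatenated:

ttFtEtttFtEtFtEFtEttFtEtFtEttFtEt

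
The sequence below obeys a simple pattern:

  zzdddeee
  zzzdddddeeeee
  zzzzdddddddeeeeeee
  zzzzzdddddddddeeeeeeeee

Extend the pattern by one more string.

The n-th term is n z's then 2n-1 d's then 2n-1 e's, where the shown terms are n = 2, 3, 4, 5.
Setting n = 6 gives 6, 11, 11 characters in each block.

zzzzzzdddddddddddeeeeeeeeeee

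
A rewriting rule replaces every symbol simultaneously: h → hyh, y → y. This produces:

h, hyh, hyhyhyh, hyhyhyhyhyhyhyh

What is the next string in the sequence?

hyhyhyhyhyhyhyhyhyhyhyhyhyhyhyh

φ(hyhyhyhyhyhyhyh) expands symbol-by-symbol to hyh y hyh y hyh y hyh y hyh y hyh y hyh y hyh; joining the 15 pieces gives the next term.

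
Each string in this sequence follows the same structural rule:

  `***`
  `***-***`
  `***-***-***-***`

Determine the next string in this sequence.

s(k+1) = s(k)·-·s(k) — each term doubles the last with '-' between the halves.
So the next term is two copies of ***-***-***-*** with '-' between the halves.

***-***-***-***-***-***-***-***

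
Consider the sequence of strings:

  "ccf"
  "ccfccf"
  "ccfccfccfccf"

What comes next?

ccfccfccfccfccfccfccfccf

Each string is two copies of the previous one concatenated.
So the next term is two copies of ccfccfccfccf.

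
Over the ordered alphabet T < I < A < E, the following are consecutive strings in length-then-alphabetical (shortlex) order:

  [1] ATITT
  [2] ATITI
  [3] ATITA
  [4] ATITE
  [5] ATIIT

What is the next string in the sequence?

Treat ATIIT as a base-4 numeral over the given alphabet and add one, carrying through any trailing E's.

ATIII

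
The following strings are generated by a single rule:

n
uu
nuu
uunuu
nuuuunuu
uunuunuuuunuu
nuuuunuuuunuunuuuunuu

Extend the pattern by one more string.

uunuunuuuunuunuuuunuuuunuunuuuunuu

From term 3 onward, concatenate the second-to-last term with the last: n·uu = nuu, uu·nuu = uunuu, …
So term 8 is uunuunuuuunuu·nuuuunuuuunuunuuuunuu.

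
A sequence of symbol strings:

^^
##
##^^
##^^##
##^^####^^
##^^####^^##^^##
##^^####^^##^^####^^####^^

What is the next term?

##^^####^^##^^####^^####^^##^^####^^##^^##

From term 3 onward, concatenate the last term with the second-to-last: ##·^^ = ##^^, ##^^·## = ##^^##, …
The next term joins ##^^####^^##^^####^^####^^ and ##^^####^^##^^##.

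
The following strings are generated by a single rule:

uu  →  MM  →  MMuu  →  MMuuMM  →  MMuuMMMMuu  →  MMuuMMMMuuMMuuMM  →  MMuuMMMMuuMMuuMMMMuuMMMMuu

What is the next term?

Each term (from the third on) is the previous term followed by the one before it: term 3 = MM·uu = MMuu.
So term 8 is MMuuMMMMuuMMuuMMMMuuMMMMuu·MMuuMMMMuuMMuuMM.

MMuuMMMMuuMMuuMMMMuuMMMMuuMMuuMMMMuuMMuuMM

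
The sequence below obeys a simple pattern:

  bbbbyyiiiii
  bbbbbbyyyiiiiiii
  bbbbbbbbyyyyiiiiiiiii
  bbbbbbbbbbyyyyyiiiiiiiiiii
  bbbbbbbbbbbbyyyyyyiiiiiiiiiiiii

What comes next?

bbbbbbbbbbbbbbyyyyyyyiiiiiiiiiiiiiii

Reading off run lengths: b runs 4, 6, 8, 10, 12; y runs 2, 3, 4, 5, 6; i runs 5, 7, 9, 11, 13 — each is linear in n, where the shown terms are n = 2, 3, 4, 5, 6.
For the next term, n = 7, so the run lengths are 14, 7, 15.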